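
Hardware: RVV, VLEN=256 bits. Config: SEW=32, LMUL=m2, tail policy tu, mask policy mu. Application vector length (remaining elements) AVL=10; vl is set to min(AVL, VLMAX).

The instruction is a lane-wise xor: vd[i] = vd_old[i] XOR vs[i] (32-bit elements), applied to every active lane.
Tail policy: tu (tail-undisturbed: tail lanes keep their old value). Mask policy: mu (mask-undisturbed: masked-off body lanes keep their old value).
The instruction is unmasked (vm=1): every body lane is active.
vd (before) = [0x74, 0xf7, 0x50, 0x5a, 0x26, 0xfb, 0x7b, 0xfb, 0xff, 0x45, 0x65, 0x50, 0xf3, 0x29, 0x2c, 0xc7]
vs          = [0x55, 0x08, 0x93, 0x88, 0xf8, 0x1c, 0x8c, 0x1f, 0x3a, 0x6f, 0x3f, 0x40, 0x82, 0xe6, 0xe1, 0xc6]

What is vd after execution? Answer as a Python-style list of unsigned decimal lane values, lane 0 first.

vd = [33, 255, 195, 210, 222, 231, 247, 228, 197, 42, 101, 80, 243, 41, 44, 199]

VLMAX = (256 × 2) / 32 = 16 lanes
vl = min(AVL, VLMAX) = min(10, 16) = 10
[0] xor(0x74,0x55) = 0x21
[1] xor(0xf7,0x08) = 0xff
[2] xor(0x50,0x93) = 0xc3
[3] xor(0x5a,0x88) = 0xd2
[4] xor(0x26,0xf8) = 0xde
[5] xor(0xfb,0x1c) = 0xe7
[6] xor(0x7b,0x8c) = 0xf7
[7] xor(0xfb,0x1f) = 0xe4
[8] xor(0xff,0x3a) = 0xc5
[9] xor(0x45,0x6f) = 0x2a
[10] tail/keep = 0x65
[11] tail/keep = 0x50
[12] tail/keep = 0xf3
[13] tail/keep = 0x29
[14] tail/keep = 0x2c
[15] tail/keep = 0xc7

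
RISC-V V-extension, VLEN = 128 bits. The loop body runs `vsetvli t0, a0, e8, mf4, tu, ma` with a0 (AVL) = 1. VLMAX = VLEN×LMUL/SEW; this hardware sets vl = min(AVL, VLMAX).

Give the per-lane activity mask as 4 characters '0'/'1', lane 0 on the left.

predicate = 1000

VLMAX = (128 × 1/4) / 8 = 4 lanes
vl ← min(1, 4) = 1
bits (lane 0 leftmost): 1000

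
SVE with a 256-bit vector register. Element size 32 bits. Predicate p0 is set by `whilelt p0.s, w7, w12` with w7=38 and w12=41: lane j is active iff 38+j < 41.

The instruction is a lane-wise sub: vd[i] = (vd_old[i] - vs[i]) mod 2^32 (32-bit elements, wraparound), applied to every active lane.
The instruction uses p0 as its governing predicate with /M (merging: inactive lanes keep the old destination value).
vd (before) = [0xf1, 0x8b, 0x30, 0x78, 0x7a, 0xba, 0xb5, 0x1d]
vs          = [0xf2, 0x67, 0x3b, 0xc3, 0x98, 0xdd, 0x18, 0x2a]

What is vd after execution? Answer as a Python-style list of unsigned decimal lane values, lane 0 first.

register lanes = 256/32 = 8
whilelt: lane j active iff 38+j < 41 → j < 3 → 3 active
vd[0] sub(0xf1,0xf2) -> 0xffffffff
vd[1] sub(0x8b,0x67) -> 0x24
vd[2] sub(0x30,0x3b) -> 0xfffffff5
vd[3] tail/keep -> 0x78
vd[4] tail/keep -> 0x7a
vd[5] tail/keep -> 0xba
vd[6] tail/keep -> 0xb5
vd[7] tail/keep -> 0x1d

vd = [4294967295, 36, 4294967285, 120, 122, 186, 181, 29]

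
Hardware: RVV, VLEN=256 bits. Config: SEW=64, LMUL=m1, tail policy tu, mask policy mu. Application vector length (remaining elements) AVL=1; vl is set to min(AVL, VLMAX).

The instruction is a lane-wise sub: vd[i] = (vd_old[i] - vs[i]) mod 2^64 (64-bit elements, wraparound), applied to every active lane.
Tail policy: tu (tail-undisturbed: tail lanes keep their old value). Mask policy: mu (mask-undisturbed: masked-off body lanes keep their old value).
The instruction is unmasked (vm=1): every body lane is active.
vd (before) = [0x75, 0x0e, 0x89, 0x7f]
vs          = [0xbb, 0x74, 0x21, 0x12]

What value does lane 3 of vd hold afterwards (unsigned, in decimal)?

VLMAX = VLEN×LMUL/SEW = 256×1/64 = 4
vl ← min(1, 4) = 1
vd[0] sub(0x75,0xbb) -> 0xffffffffffffffba
vd[1] tail/keep -> 0x0e
vd[2] tail/keep -> 0x89
vd[3] tail/keep -> 0x7f

vd[3] = 127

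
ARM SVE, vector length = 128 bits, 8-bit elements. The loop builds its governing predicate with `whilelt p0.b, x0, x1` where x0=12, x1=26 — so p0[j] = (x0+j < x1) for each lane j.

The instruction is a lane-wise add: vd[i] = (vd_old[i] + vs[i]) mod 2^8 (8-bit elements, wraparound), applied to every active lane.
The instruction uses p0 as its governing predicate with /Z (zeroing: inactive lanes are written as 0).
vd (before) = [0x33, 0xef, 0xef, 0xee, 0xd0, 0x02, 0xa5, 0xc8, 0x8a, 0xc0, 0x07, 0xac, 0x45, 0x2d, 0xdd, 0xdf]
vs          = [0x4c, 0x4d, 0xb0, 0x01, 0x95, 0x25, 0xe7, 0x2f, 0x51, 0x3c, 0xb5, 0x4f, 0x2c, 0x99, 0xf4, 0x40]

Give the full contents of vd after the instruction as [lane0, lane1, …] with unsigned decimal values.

lane count: 128 div 8 = 16
active while 12+j < 26, i.e. j ∈ [0,14) capped at 16 ⇒ 14
  i=0: add(0x33,0x4c) → 127
  i=1: add(0xef,0x4d) → 60
  i=2: add(0xef,0xb0) → 159
  i=3: add(0xee,0x01) → 239
  i=4: add(0xd0,0x95) → 101
  i=5: add(0x02,0x25) → 39
  i=6: add(0xa5,0xe7) → 140
  i=7: add(0xc8,0x2f) → 247
  i=8: add(0x8a,0x51) → 219
  i=9: add(0xc0,0x3c) → 252
  i=10: add(0x07,0xb5) → 188
  i=11: add(0xac,0x4f) → 251
  i=12: add(0x45,0x2c) → 113
  i=13: add(0x2d,0x99) → 198
  i=14: tail/zero → 0
  i=15: tail/zero → 0

vd = [127, 60, 159, 239, 101, 39, 140, 247, 219, 252, 188, 251, 113, 198, 0, 0]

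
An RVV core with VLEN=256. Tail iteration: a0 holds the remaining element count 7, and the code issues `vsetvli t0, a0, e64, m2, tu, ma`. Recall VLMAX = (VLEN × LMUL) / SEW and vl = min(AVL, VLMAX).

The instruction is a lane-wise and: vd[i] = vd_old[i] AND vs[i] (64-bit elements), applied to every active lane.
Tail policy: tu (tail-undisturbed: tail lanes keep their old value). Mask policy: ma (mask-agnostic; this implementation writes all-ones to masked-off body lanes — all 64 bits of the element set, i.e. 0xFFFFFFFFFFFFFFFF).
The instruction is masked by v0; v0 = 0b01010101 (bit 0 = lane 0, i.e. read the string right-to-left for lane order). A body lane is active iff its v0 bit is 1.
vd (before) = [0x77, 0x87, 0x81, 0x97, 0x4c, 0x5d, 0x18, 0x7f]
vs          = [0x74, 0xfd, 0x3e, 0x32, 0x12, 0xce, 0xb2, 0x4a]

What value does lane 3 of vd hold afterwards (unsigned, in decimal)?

vd[3] = 18446744073709551615

VLMAX = VLEN×LMUL/SEW = 256×2/64 = 8
AVL=7 ≤ VLMAX=8, so vl = 7
vd[0] and(0x77,0x74) -> 0x74
vd[1] mask-off/ones -> 0xffffffffffffffff
vd[2] and(0x81,0x3e) -> 0x00
vd[3] mask-off/ones -> 0xffffffffffffffff
vd[4] and(0x4c,0x12) -> 0x00
vd[5] mask-off/ones -> 0xffffffffffffffff
vd[6] and(0x18,0xb2) -> 0x10
vd[7] tail/keep -> 0x7f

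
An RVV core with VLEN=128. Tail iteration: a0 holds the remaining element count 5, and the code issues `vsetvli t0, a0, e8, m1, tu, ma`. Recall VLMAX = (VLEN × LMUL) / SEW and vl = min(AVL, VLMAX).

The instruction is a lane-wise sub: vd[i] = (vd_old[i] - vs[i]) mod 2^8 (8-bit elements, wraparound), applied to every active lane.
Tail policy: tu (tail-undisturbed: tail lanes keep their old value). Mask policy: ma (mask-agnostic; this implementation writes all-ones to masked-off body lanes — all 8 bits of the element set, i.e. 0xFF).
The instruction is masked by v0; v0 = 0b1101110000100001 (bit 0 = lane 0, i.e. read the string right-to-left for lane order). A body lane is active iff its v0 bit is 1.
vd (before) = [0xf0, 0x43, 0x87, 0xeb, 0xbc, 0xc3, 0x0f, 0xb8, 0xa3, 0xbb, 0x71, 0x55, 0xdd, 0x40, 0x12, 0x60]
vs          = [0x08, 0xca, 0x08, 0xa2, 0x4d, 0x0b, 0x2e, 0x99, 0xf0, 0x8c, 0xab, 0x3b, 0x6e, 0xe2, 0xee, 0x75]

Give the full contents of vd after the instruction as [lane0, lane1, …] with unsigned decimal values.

VLMAX = VLEN×LMUL/SEW = 128×1/8 = 16
vl = min(AVL, VLMAX) = min(5, 16) = 5
[0] sub(0xf0,0x08) = 0xe8
[1] mask-off/ones = 0xff
[2] mask-off/ones = 0xff
[3] mask-off/ones = 0xff
[4] mask-off/ones = 0xff
[5] tail/keep = 0xc3
[6] tail/keep = 0x0f
[7] tail/keep = 0xb8
[8] tail/keep = 0xa3
[9] tail/keep = 0xbb
[10] tail/keep = 0x71
[11] tail/keep = 0x55
[12] tail/keep = 0xdd
[13] tail/keep = 0x40
[14] tail/keep = 0x12
[15] tail/keep = 0x60

vd = [232, 255, 255, 255, 255, 195, 15, 184, 163, 187, 113, 85, 221, 64, 18, 96]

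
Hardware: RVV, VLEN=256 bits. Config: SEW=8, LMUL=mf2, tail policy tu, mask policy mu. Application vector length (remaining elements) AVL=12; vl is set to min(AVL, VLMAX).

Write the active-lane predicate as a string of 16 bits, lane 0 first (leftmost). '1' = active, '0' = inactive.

lanes per group: 256·1/2/8 = 16
vl = min(AVL, VLMAX) = min(12, 16) = 12
bits (lane 0 leftmost): 1111111111110000

predicate = 1111111111110000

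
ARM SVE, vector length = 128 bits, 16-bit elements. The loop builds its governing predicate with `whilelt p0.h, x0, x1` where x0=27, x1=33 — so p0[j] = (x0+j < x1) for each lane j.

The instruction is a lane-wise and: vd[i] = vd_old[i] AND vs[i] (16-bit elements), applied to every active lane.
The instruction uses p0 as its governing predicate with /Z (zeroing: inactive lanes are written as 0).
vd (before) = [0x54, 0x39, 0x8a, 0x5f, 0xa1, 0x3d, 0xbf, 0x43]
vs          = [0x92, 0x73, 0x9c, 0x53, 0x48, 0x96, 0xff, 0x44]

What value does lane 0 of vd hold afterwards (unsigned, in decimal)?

128-bit reg / 16-bit elem → 8 lanes
p0[j] = (27+j < 33); true for j=0..5 → 6 lanes set
[0] and(0x54,0x92) = 0x10
[1] and(0x39,0x73) = 0x31
[2] and(0x8a,0x9c) = 0x88
[3] and(0x5f,0x53) = 0x53
[4] and(0xa1,0x48) = 0x00
[5] and(0x3d,0x96) = 0x14
[6] tail/zero = 0x00
[7] tail/zero = 0x00

vd[0] = 16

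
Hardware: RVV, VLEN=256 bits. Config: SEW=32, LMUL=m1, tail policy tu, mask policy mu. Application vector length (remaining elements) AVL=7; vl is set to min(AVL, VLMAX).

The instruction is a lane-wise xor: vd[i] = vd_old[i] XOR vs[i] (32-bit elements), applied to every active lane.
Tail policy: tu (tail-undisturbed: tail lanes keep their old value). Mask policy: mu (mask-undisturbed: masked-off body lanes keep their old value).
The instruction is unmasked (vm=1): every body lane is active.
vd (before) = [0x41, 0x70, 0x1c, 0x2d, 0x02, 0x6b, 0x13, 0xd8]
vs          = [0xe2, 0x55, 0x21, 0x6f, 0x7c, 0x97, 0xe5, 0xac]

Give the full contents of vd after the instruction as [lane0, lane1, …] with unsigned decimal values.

VLMAX = VLEN×LMUL/SEW = 256×1/32 = 8
AVL=7 ≤ VLMAX=8, so vl = 7
vd[0] xor(0x41,0xe2) -> 0xa3
vd[1] xor(0x70,0x55) -> 0x25
vd[2] xor(0x1c,0x21) -> 0x3d
vd[3] xor(0x2d,0x6f) -> 0x42
vd[4] xor(0x02,0x7c) -> 0x7e
vd[5] xor(0x6b,0x97) -> 0xfc
vd[6] xor(0x13,0xe5) -> 0xf6
vd[7] tail/keep -> 0xd8

vd = [163, 37, 61, 66, 126, 252, 246, 216]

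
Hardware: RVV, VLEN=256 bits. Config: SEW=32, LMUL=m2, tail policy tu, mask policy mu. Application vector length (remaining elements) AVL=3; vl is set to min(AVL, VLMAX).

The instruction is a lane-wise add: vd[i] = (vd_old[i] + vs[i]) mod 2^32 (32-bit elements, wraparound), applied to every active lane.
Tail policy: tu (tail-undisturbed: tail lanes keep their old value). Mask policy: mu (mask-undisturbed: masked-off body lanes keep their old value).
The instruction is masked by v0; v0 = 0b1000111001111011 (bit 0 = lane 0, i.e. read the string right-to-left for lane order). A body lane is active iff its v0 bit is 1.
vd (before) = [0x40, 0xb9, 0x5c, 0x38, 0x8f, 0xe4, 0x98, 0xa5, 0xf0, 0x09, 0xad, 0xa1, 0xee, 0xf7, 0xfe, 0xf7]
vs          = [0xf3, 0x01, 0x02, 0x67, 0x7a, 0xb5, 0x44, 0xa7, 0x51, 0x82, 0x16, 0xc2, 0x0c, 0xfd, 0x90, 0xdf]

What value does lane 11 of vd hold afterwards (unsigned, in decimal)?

vd[11] = 161

lanes per group: 256·2/32 = 16
vl = min(AVL, VLMAX) = min(3, 16) = 3
vd[0] add(0x40,0xf3) -> 0x133
vd[1] add(0xb9,0x01) -> 0xba
vd[2] mask-off/keep -> 0x5c
vd[3] tail/keep -> 0x38
vd[4] tail/keep -> 0x8f
vd[5] tail/keep -> 0xe4
vd[6] tail/keep -> 0x98
vd[7] tail/keep -> 0xa5
vd[8] tail/keep -> 0xf0
vd[9] tail/keep -> 0x09
vd[10] tail/keep -> 0xad
vd[11] tail/keep -> 0xa1
vd[12] tail/keep -> 0xee
vd[13] tail/keep -> 0xf7
vd[14] tail/keep -> 0xfe
vd[15] tail/keep -> 0xf7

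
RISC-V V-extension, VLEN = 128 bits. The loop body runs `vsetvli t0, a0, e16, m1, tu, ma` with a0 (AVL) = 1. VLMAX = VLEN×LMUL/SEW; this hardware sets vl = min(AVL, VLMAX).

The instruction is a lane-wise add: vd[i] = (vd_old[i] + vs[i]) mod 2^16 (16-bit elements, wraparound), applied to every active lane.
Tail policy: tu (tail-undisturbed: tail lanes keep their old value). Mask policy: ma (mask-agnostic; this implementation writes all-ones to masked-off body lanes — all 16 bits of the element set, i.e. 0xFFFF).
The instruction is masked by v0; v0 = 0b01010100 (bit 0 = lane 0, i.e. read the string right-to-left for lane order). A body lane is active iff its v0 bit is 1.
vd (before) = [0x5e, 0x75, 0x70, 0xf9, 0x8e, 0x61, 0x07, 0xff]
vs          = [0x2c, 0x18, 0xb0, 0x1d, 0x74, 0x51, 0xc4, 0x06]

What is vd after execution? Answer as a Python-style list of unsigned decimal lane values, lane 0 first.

vd = [65535, 117, 112, 249, 142, 97, 7, 255]

lanes per group: 128·1/16 = 8
vl ← min(1, 8) = 1
  i=0: mask-off/ones → 65535
  i=1: tail/keep → 117
  i=2: tail/keep → 112
  i=3: tail/keep → 249
  i=4: tail/keep → 142
  i=5: tail/keep → 97
  i=6: tail/keep → 7
  i=7: tail/keep → 255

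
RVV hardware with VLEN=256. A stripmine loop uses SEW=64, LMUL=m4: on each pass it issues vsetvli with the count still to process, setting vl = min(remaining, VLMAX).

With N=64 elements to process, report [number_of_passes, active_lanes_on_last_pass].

lanes per group: 256·4/64 = 16
N=64: ⌈64/16⌉ = 4 iters; last vl = 64 − 3×16 = 16

[iterations, last_vl] = [4, 16]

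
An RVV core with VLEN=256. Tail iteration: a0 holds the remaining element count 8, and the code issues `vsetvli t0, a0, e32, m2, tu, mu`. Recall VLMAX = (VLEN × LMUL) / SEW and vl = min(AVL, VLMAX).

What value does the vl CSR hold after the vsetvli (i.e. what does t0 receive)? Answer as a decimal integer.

vl = 8

lanes per group: 256·2/32 = 16
vl = min(AVL, VLMAX) = min(8, 16) = 8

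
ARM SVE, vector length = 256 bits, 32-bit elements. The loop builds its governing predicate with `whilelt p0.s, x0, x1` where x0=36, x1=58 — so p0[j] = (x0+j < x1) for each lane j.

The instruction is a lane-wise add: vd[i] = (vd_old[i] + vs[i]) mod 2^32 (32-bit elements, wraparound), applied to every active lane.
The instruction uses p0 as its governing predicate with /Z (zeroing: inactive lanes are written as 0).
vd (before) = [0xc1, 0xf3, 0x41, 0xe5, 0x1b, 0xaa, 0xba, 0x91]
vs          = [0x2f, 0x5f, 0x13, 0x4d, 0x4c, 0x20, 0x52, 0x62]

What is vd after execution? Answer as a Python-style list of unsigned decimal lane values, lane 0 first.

vd = [240, 338, 84, 306, 103, 202, 268, 243]

register lanes = 256/32 = 8
whilelt: lane j active iff 36+j < 58 → j < 22 → 8 active
vd[0] add(0xc1,0x2f) -> 0xf0
vd[1] add(0xf3,0x5f) -> 0x152
vd[2] add(0x41,0x13) -> 0x54
vd[3] add(0xe5,0x4d) -> 0x132
vd[4] add(0x1b,0x4c) -> 0x67
vd[5] add(0xaa,0x20) -> 0xca
vd[6] add(0xba,0x52) -> 0x10c
vd[7] add(0x91,0x62) -> 0xf3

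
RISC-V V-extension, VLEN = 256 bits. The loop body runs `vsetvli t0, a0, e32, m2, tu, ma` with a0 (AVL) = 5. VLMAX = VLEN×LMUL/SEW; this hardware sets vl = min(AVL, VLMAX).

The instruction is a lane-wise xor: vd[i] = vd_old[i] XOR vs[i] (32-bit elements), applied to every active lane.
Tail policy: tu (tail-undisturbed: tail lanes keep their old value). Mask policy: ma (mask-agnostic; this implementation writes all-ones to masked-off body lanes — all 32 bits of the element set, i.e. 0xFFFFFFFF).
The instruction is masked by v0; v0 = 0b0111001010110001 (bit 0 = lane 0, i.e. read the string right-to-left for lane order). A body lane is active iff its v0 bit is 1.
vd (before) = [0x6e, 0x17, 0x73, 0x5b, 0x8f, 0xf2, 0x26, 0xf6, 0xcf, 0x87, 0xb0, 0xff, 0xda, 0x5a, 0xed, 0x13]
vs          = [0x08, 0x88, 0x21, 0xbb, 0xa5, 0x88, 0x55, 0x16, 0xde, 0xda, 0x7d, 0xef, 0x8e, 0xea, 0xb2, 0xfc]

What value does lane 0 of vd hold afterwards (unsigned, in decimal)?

VLMAX = (256 × 2) / 32 = 16 lanes
vl ← min(5, 16) = 5
[0] xor(0x6e,0x08) = 0x66
[1] mask-off/ones = 0xffffffff
[2] mask-off/ones = 0xffffffff
[3] mask-off/ones = 0xffffffff
[4] xor(0x8f,0xa5) = 0x2a
[5] tail/keep = 0xf2
[6] tail/keep = 0x26
[7] tail/keep = 0xf6
[8] tail/keep = 0xcf
[9] tail/keep = 0x87
[10] tail/keep = 0xb0
[11] tail/keep = 0xff
[12] tail/keep = 0xda
[13] tail/keep = 0x5a
[14] tail/keep = 0xed
[15] tail/keep = 0x13

vd[0] = 102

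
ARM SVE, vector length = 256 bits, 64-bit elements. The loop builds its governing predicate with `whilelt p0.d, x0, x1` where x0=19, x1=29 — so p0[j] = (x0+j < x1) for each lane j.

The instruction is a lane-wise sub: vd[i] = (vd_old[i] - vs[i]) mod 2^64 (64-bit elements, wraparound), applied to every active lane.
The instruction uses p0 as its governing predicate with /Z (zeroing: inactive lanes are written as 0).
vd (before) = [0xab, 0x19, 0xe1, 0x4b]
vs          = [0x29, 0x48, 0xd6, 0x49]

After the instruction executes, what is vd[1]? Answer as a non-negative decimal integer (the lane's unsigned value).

vd[1] = 18446744073709551569

256-bit reg / 64-bit elem → 4 lanes
whilelt: lane j active iff 19+j < 29 → j < 10 → 4 active
vd[0] sub(0xab,0x29) -> 0x82
vd[1] sub(0x19,0x48) -> 0xffffffffffffffd1
vd[2] sub(0xe1,0xd6) -> 0x0b
vd[3] sub(0x4b,0x49) -> 0x02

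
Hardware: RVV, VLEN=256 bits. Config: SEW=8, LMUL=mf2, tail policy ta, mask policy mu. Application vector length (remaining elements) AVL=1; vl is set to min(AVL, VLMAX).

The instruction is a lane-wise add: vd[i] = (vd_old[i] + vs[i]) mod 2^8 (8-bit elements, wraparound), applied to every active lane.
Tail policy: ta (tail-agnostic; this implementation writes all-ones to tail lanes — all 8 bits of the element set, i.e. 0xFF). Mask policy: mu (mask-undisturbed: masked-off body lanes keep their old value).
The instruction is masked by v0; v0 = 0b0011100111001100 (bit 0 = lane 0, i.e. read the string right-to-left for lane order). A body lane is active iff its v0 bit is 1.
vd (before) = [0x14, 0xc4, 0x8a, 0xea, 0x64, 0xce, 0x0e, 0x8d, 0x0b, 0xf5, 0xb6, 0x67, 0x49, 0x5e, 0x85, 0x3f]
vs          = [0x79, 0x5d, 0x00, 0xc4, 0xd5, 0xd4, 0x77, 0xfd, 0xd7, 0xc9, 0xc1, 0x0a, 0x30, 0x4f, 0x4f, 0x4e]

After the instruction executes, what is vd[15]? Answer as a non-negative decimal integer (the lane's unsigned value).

lanes per group: 256·1/2/8 = 16
vl ← min(1, 16) = 1
  i=0: mask-off/keep → 20
  i=1: tail/ones → 255
  i=2: tail/ones → 255
  i=3: tail/ones → 255
  i=4: tail/ones → 255
  i=5: tail/ones → 255
  i=6: tail/ones → 255
  i=7: tail/ones → 255
  i=8: tail/ones → 255
  i=9: tail/ones → 255
  i=10: tail/ones → 255
  i=11: tail/ones → 255
  i=12: tail/ones → 255
  i=13: tail/ones → 255
  i=14: tail/ones → 255
  i=15: tail/ones → 255

vd[15] = 255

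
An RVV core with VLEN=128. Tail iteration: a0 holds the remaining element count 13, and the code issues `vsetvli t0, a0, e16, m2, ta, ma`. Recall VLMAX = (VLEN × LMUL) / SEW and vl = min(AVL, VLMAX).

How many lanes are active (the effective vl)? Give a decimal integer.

vl = 13

VLMAX = (128 × 2) / 16 = 16 lanes
vl ← min(13, 16) = 13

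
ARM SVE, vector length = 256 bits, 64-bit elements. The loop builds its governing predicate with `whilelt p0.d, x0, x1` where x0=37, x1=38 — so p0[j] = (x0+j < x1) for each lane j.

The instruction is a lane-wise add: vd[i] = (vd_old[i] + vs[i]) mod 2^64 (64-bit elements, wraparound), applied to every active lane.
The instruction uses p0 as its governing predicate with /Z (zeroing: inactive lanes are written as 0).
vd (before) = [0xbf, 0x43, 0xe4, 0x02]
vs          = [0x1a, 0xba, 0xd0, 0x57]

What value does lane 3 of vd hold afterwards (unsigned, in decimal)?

vd[3] = 0

lane count: 256 div 64 = 4
p0[j] = (37+j < 38); true for j=0..0 → 1 lanes set
  i=0: add(0xbf,0x1a) → 217
  i=1: tail/zero → 0
  i=2: tail/zero → 0
  i=3: tail/zero → 0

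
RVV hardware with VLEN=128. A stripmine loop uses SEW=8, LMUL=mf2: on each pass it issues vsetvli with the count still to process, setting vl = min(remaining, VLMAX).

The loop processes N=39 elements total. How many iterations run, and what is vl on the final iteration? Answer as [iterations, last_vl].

[iterations, last_vl] = [5, 7]

VLMAX = (128 × 1/2) / 8 = 8 lanes
39 elements at 8/iter → 5 passes, remainder 7 on the last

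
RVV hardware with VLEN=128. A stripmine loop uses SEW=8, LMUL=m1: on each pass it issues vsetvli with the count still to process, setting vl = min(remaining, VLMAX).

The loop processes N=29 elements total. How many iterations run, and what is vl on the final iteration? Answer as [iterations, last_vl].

[iterations, last_vl] = [2, 13]

VLMAX = VLEN×LMUL/SEW = 128×1/8 = 16
29 elements at 16/iter → 2 passes, remainder 13 on the last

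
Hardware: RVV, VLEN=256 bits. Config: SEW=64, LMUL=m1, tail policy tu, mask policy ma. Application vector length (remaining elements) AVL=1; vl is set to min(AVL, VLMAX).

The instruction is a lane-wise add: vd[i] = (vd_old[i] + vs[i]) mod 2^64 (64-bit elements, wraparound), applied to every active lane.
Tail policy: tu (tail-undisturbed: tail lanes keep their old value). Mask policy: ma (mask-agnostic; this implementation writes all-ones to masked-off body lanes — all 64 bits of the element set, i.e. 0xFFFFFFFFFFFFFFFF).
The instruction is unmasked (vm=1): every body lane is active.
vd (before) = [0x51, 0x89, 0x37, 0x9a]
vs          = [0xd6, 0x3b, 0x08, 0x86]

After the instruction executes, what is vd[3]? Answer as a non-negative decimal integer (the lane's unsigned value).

vd[3] = 154

lanes per group: 256·1/64 = 4
vl = min(AVL, VLMAX) = min(1, 4) = 1
[0] add(0x51,0xd6) = 0x127
[1] tail/keep = 0x89
[2] tail/keep = 0x37
[3] tail/keep = 0x9a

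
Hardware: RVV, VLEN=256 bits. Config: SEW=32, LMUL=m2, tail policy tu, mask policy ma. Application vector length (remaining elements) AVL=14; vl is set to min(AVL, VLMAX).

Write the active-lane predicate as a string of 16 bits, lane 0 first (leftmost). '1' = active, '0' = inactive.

lanes per group: 256·2/32 = 16
vl ← min(14, 16) = 14
bits (lane 0 leftmost): 1111111111111100

predicate = 1111111111111100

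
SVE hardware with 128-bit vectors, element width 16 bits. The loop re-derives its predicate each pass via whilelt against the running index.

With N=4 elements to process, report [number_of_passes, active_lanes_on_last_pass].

register lanes = 128/16 = 8
N=4: ⌈4/8⌉ = 1 iters; last vl = 4 − 0×8 = 4

[iterations, last_vl] = [1, 4]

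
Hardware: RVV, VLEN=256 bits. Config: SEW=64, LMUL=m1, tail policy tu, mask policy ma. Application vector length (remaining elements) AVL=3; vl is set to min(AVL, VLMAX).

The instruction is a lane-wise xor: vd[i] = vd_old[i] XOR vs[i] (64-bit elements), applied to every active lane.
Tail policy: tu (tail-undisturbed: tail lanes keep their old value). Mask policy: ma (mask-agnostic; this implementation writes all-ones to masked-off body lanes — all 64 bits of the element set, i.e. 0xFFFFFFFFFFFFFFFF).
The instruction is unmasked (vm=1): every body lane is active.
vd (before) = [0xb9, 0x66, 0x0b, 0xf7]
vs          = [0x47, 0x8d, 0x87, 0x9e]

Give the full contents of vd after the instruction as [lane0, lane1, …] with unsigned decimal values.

lanes per group: 256·1/64 = 4
vl ← min(3, 4) = 3
[0] xor(0xb9,0x47) = 0xfe
[1] xor(0x66,0x8d) = 0xeb
[2] xor(0x0b,0x87) = 0x8c
[3] tail/keep = 0xf7

vd = [254, 235, 140, 247]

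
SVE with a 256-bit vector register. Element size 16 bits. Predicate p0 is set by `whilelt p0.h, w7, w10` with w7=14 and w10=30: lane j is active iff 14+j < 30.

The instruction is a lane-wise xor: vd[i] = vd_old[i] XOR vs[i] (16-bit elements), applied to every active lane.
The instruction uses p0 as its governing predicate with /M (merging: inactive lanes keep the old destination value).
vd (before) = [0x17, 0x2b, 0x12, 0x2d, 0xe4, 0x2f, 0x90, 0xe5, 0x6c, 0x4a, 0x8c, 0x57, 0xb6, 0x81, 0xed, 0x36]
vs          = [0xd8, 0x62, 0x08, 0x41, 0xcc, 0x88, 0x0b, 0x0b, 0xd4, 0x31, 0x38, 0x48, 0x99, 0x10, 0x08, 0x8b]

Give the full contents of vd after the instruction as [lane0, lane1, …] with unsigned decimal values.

256-bit reg / 16-bit elem → 16 lanes
p0[j] = (14+j < 30); true for j=0..15 → 16 lanes set
vd[0] xor(0x17,0xd8) -> 0xcf
vd[1] xor(0x2b,0x62) -> 0x49
vd[2] xor(0x12,0x08) -> 0x1a
vd[3] xor(0x2d,0x41) -> 0x6c
vd[4] xor(0xe4,0xcc) -> 0x28
vd[5] xor(0x2f,0x88) -> 0xa7
vd[6] xor(0x90,0x0b) -> 0x9b
vd[7] xor(0xe5,0x0b) -> 0xee
vd[8] xor(0x6c,0xd4) -> 0xb8
vd[9] xor(0x4a,0x31) -> 0x7b
vd[10] xor(0x8c,0x38) -> 0xb4
vd[11] xor(0x57,0x48) -> 0x1f
vd[12] xor(0xb6,0x99) -> 0x2f
vd[13] xor(0x81,0x10) -> 0x91
vd[14] xor(0xed,0x08) -> 0xe5
vd[15] xor(0x36,0x8b) -> 0xbd

vd = [207, 73, 26, 108, 40, 167, 155, 238, 184, 123, 180, 31, 47, 145, 229, 189]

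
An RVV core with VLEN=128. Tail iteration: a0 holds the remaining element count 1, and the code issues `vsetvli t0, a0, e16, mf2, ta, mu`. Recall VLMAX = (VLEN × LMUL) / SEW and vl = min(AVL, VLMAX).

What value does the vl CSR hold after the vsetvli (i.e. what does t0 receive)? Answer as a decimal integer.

vl = 1

VLMAX = VLEN×LMUL/SEW = 128×1/2/16 = 4
vl ← min(1, 4) = 1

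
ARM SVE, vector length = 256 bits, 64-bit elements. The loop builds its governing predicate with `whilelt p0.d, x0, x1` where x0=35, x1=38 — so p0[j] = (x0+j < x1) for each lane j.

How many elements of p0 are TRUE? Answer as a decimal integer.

vl = 3

256-bit reg / 64-bit elem → 4 lanes
active while 35+j < 38, i.e. j ∈ [0,3) capped at 4 ⇒ 3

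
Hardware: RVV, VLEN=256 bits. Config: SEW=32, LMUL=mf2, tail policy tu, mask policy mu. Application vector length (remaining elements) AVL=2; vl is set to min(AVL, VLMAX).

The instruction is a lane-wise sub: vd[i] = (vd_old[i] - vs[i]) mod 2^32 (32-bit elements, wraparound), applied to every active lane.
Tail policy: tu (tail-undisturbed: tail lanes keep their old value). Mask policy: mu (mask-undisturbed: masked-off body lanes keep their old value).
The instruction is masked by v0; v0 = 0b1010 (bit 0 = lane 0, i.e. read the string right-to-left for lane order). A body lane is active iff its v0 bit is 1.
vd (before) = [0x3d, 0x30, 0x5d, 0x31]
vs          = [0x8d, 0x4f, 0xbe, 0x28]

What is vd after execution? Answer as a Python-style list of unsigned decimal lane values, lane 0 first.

vd = [61, 4294967265, 93, 49]

VLMAX = VLEN×LMUL/SEW = 256×1/2/32 = 4
AVL=2 ≤ VLMAX=4, so vl = 2
lane  0: mask-off/keep ⇒ 0x3d
lane  1: sub(0x30,0x4f) ⇒ 0xffffffe1
lane  2: tail/keep ⇒ 0x5d
lane  3: tail/keep ⇒ 0x31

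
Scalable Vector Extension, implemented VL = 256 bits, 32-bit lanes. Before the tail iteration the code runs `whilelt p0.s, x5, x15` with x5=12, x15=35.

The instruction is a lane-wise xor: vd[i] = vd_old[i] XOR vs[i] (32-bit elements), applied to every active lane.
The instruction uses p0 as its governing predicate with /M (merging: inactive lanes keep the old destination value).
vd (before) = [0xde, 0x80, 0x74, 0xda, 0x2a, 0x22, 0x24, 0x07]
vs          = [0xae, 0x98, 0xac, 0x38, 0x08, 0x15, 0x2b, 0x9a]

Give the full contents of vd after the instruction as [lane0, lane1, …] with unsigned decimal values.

lane count: 256 div 32 = 8
whilelt: lane j active iff 12+j < 35 → j < 23 → 8 active
[0] xor(0xde,0xae) = 0x70
[1] xor(0x80,0x98) = 0x18
[2] xor(0x74,0xac) = 0xd8
[3] xor(0xda,0x38) = 0xe2
[4] xor(0x2a,0x08) = 0x22
[5] xor(0x22,0x15) = 0x37
[6] xor(0x24,0x2b) = 0x0f
[7] xor(0x07,0x9a) = 0x9d

vd = [112, 24, 216, 226, 34, 55, 15, 157]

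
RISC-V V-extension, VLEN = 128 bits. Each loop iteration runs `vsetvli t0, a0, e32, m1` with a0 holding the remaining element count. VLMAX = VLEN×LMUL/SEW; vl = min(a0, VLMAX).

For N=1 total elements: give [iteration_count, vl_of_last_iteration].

VLMAX = VLEN×LMUL/SEW = 128×1/32 = 4
N=1: ⌈1/4⌉ = 1 iters; last vl = 1 − 0×4 = 1

[iterations, last_vl] = [1, 1]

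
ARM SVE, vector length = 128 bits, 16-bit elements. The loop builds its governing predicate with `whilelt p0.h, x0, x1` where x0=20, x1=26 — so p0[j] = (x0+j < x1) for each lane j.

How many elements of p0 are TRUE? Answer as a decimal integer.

vl = 6

lane count: 128 div 16 = 8
whilelt: lane j active iff 20+j < 26 → j < 6 → 6 active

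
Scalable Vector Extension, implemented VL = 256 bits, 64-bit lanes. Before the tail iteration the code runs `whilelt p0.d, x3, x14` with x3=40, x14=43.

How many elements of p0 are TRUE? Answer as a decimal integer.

256-bit reg / 64-bit elem → 4 lanes
p0[j] = (40+j < 43); true for j=0..2 → 3 lanes set

vl = 3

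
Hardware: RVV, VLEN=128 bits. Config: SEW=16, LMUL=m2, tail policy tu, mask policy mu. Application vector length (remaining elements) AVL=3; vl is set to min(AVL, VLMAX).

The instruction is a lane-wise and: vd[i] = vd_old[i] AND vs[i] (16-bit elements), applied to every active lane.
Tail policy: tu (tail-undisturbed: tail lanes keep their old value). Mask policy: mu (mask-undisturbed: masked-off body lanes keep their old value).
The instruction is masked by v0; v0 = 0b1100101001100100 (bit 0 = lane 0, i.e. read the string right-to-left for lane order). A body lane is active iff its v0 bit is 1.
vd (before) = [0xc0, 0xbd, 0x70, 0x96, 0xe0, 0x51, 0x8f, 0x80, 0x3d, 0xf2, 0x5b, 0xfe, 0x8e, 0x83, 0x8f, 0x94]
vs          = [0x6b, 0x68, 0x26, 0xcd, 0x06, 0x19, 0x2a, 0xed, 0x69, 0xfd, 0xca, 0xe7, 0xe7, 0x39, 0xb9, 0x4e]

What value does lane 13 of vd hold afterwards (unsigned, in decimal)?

vd[13] = 131

VLMAX = (128 × 2) / 16 = 16 lanes
AVL=3 ≤ VLMAX=16, so vl = 3
lane  0: mask-off/keep ⇒ 0xc0
lane  1: mask-off/keep ⇒ 0xbd
lane  2: and(0x70,0x26) ⇒ 0x20
lane  3: tail/keep ⇒ 0x96
lane  4: tail/keep ⇒ 0xe0
lane  5: tail/keep ⇒ 0x51
lane  6: tail/keep ⇒ 0x8f
lane  7: tail/keep ⇒ 0x80
lane  8: tail/keep ⇒ 0x3d
lane  9: tail/keep ⇒ 0xf2
lane 10: tail/keep ⇒ 0x5b
lane 11: tail/keep ⇒ 0xfe
lane 12: tail/keep ⇒ 0x8e
lane 13: tail/keep ⇒ 0x83
lane 14: tail/keep ⇒ 0x8f
lane 15: tail/keep ⇒ 0x94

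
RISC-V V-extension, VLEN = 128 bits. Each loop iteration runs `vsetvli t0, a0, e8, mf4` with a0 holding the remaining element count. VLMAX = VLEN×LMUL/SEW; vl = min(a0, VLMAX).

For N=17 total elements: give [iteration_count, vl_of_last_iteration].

[iterations, last_vl] = [5, 1]

VLMAX = (128 × 1/4) / 8 = 4 lanes
iterations = ceil(17/4) = 5; final-pass vl = 1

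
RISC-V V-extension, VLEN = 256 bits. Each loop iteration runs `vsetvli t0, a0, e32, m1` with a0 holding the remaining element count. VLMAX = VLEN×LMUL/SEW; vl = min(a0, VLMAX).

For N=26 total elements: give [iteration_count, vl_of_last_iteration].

lanes per group: 256·1/32 = 8
iterations = ceil(26/8) = 4; final-pass vl = 2

[iterations, last_vl] = [4, 2]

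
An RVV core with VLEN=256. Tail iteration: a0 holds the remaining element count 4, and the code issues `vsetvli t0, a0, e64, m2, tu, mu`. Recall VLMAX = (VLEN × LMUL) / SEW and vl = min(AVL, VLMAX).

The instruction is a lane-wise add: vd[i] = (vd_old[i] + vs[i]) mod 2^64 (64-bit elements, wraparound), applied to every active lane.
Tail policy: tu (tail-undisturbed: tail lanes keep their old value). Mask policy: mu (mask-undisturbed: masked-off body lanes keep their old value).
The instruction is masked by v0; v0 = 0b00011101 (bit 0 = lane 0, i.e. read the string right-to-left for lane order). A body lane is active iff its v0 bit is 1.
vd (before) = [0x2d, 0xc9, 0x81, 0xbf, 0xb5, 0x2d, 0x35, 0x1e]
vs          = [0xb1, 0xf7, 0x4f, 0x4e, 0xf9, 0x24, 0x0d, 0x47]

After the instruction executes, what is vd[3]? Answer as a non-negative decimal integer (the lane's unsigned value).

vd[3] = 269

lanes per group: 256·2/64 = 8
AVL=4 ≤ VLMAX=8, so vl = 4
lane  0: add(0x2d,0xb1) ⇒ 0xde
lane  1: mask-off/keep ⇒ 0xc9
lane  2: add(0x81,0x4f) ⇒ 0xd0
lane  3: add(0xbf,0x4e) ⇒ 0x10d
lane  4: tail/keep ⇒ 0xb5
lane  5: tail/keep ⇒ 0x2d
lane  6: tail/keep ⇒ 0x35
lane  7: tail/keep ⇒ 0x1e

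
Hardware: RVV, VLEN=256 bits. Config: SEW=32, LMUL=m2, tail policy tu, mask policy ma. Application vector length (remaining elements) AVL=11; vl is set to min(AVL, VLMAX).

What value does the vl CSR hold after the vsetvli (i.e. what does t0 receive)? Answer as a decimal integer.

vl = 11

lanes per group: 256·2/32 = 16
vl = min(AVL, VLMAX) = min(11, 16) = 11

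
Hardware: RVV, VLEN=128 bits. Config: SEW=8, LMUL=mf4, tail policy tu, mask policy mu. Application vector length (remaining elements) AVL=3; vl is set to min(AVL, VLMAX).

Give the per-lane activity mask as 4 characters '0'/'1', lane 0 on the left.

VLMAX = (128 × 1/4) / 8 = 4 lanes
vl = min(AVL, VLMAX) = min(3, 4) = 3
bits (lane 0 leftmost): 1110

predicate = 1110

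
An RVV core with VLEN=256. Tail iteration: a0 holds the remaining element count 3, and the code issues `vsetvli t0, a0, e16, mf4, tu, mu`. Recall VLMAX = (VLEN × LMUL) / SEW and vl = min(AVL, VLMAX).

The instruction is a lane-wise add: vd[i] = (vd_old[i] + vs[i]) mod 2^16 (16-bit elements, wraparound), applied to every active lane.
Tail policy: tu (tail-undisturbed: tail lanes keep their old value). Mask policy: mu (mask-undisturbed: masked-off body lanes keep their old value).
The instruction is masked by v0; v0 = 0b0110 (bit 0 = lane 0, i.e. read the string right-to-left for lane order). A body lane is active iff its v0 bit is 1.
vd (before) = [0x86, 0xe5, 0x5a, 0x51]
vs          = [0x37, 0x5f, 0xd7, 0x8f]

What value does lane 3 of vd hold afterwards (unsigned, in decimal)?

VLMAX = VLEN×LMUL/SEW = 256×1/4/16 = 4
vl ← min(3, 4) = 3
vd[0] mask-off/keep -> 0x86
vd[1] add(0xe5,0x5f) -> 0x144
vd[2] add(0x5a,0xd7) -> 0x131
vd[3] tail/keep -> 0x51

vd[3] = 81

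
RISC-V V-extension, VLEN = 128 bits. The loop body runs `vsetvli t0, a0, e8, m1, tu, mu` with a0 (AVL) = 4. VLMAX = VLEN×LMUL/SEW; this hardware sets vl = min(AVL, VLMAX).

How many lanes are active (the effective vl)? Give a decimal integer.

vl = 4

VLMAX = VLEN×LMUL/SEW = 128×1/8 = 16
vl ← min(4, 16) = 4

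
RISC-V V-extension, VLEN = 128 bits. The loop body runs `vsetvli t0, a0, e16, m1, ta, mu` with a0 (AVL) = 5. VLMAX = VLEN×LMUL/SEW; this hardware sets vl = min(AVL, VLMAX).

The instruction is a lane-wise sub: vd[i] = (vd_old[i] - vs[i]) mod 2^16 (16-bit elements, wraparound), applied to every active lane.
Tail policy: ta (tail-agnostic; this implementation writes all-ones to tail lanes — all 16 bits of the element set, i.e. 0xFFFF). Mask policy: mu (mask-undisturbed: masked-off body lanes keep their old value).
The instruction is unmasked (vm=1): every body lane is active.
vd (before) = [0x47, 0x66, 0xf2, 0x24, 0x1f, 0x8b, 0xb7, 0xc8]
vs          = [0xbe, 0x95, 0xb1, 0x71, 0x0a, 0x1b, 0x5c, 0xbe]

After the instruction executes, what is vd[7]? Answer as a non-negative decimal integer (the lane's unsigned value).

vd[7] = 65535

VLMAX = VLEN×LMUL/SEW = 128×1/16 = 8
vl = min(AVL, VLMAX) = min(5, 8) = 5
lane  0: sub(0x47,0xbe) ⇒ 0xff89
lane  1: sub(0x66,0x95) ⇒ 0xffd1
lane  2: sub(0xf2,0xb1) ⇒ 0x41
lane  3: sub(0x24,0x71) ⇒ 0xffb3
lane  4: sub(0x1f,0x0a) ⇒ 0x15
lane  5: tail/ones ⇒ 0xffff
lane  6: tail/ones ⇒ 0xffff
lane  7: tail/ones ⇒ 0xffff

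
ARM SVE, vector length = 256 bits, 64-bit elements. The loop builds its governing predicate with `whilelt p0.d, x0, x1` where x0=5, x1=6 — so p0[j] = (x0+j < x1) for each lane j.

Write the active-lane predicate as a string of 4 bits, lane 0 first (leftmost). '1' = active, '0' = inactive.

predicate = 1000

256-bit reg / 64-bit elem → 4 lanes
whilelt: lane j active iff 5+j < 6 → j < 1 → 1 active
bits (lane 0 leftmost): 1000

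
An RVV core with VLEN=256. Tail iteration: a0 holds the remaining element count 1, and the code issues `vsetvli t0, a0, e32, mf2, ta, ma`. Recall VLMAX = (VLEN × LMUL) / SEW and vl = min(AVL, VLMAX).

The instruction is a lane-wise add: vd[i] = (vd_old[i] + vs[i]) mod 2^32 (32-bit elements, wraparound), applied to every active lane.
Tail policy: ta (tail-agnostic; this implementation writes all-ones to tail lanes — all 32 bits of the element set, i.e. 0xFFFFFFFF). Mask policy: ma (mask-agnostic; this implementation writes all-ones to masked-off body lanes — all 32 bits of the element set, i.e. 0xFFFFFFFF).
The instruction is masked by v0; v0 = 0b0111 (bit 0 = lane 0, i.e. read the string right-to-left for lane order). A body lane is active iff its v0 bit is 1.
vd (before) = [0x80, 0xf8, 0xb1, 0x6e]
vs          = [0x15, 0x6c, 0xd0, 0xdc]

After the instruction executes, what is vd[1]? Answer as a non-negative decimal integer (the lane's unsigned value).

VLMAX = VLEN×LMUL/SEW = 256×1/2/32 = 4
vl = min(AVL, VLMAX) = min(1, 4) = 1
vd[0] add(0x80,0x15) -> 0x95
vd[1] tail/ones -> 0xffffffff
vd[2] tail/ones -> 0xffffffff
vd[3] tail/ones -> 0xffffffff

vd[1] = 4294967295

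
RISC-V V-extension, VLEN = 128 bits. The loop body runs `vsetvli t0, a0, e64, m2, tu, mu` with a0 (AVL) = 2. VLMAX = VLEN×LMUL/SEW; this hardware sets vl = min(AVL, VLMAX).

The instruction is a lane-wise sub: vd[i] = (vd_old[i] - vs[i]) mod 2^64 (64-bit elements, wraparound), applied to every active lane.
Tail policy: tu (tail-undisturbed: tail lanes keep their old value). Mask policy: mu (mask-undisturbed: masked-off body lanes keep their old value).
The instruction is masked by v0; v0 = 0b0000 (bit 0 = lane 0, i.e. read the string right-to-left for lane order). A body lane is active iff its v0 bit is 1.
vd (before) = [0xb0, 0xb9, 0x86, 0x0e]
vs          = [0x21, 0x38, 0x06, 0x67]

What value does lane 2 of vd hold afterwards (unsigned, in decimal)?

vd[2] = 134

VLMAX = VLEN×LMUL/SEW = 128×2/64 = 4
vl = min(AVL, VLMAX) = min(2, 4) = 2
vd[0] mask-off/keep -> 0xb0
vd[1] mask-off/keep -> 0xb9
vd[2] tail/keep -> 0x86
vd[3] tail/keep -> 0x0e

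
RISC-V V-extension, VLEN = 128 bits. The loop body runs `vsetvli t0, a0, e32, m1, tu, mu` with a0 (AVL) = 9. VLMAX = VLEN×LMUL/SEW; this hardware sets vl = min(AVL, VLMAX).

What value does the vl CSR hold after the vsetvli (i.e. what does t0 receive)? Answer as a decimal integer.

vl = 4

VLMAX = (128 × 1) / 32 = 4 lanes
vl ← min(9, 4) = 4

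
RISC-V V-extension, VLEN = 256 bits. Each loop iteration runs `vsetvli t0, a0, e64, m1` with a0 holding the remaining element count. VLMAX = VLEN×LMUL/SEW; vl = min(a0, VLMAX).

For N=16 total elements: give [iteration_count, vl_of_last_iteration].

[iterations, last_vl] = [4, 4]

VLMAX = VLEN×LMUL/SEW = 256×1/64 = 4
16 elements at 4/iter → 4 passes, remainder 4 on the last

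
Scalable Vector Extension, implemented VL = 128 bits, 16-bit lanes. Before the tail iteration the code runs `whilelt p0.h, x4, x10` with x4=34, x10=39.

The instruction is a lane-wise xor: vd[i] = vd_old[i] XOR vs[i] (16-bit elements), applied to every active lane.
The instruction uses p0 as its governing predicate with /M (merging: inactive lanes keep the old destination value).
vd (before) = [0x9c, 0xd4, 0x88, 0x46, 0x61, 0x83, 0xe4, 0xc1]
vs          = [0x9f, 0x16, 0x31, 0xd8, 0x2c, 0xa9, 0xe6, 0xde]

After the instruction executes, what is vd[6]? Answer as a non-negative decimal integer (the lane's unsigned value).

lane count: 128 div 16 = 8
p0[j] = (34+j < 39); true for j=0..4 → 5 lanes set
vd[0] xor(0x9c,0x9f) -> 0x03
vd[1] xor(0xd4,0x16) -> 0xc2
vd[2] xor(0x88,0x31) -> 0xb9
vd[3] xor(0x46,0xd8) -> 0x9e
vd[4] xor(0x61,0x2c) -> 0x4d
vd[5] tail/keep -> 0x83
vd[6] tail/keep -> 0xe4
vd[7] tail/keep -> 0xc1

vd[6] = 228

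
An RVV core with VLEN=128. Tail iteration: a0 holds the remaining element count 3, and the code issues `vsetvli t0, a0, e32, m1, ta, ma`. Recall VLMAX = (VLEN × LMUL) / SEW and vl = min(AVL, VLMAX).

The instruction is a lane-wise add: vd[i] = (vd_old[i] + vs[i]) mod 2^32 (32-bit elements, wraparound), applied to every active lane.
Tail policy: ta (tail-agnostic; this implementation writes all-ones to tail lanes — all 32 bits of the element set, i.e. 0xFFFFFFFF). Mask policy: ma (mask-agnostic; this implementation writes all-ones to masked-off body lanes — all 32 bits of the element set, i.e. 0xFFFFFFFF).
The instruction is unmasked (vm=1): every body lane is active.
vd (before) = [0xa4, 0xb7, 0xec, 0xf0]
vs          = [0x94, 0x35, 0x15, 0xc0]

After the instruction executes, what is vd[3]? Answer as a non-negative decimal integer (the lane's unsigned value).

lanes per group: 128·1/32 = 4
AVL=3 ≤ VLMAX=4, so vl = 3
  i=0: add(0xa4,0x94) → 312
  i=1: add(0xb7,0x35) → 236
  i=2: add(0xec,0x15) → 257
  i=3: tail/ones → 4294967295

vd[3] = 4294967295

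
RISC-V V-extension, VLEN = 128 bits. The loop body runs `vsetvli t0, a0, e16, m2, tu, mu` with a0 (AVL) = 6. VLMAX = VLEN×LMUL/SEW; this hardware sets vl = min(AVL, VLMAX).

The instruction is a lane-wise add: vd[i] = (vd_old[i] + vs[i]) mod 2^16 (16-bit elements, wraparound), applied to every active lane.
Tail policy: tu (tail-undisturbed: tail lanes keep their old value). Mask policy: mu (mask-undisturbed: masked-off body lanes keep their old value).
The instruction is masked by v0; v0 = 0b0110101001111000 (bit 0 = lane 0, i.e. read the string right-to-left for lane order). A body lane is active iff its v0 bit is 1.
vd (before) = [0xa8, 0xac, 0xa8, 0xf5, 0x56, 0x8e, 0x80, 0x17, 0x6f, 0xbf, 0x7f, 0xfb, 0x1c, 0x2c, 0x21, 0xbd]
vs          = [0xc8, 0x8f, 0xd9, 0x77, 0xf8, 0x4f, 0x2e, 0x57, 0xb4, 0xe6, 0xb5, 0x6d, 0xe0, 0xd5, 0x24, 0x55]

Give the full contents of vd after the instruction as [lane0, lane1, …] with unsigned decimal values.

VLMAX = VLEN×LMUL/SEW = 128×2/16 = 16
AVL=6 ≤ VLMAX=16, so vl = 6
  i=0: mask-off/keep → 168
  i=1: mask-off/keep → 172
  i=2: mask-off/keep → 168
  i=3: add(0xf5,0x77) → 364
  i=4: add(0x56,0xf8) → 334
  i=5: add(0x8e,0x4f) → 221
  i=6: tail/keep → 128
  i=7: tail/keep → 23
  i=8: tail/keep → 111
  i=9: tail/keep → 191
  i=10: tail/keep → 127
  i=11: tail/keep → 251
  i=12: tail/keep → 28
  i=13: tail/keep → 44
  i=14: tail/keep → 33
  i=15: tail/keep → 189

vd = [168, 172, 168, 364, 334, 221, 128, 23, 111, 191, 127, 251, 28, 44, 33, 189]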